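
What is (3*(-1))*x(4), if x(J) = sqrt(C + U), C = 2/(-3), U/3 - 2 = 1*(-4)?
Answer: -2*I*sqrt(15) ≈ -7.746*I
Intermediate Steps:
U = -6 (U = 6 + 3*(1*(-4)) = 6 + 3*(-4) = 6 - 12 = -6)
C = -2/3 (C = 2*(-1/3) = -2/3 ≈ -0.66667)
x(J) = 2*I*sqrt(15)/3 (x(J) = sqrt(-2/3 - 6) = sqrt(-20/3) = 2*I*sqrt(15)/3)
(3*(-1))*x(4) = (3*(-1))*(2*I*sqrt(15)/3) = -2*I*sqrt(15)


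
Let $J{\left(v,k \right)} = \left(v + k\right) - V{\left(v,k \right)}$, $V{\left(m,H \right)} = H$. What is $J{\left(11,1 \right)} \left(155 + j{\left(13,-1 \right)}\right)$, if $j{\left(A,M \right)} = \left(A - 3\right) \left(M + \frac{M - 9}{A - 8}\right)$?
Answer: $1375$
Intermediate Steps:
$J{\left(v,k \right)} = v$ ($J{\left(v,k \right)} = \left(v + k\right) - k = \left(k + v\right) - k = v$)
$j{\left(A,M \right)} = \left(-3 + A\right) \left(M + \frac{-9 + M}{-8 + A}\right)$
$J{\left(11,1 \right)} \left(155 + j{\left(13,-1 \right)}\right) = 11 \left(155 + \frac{27 - 117 + 21 \left(-1\right) - 13^{2} - 130 \left(-1\right)}{-8 + 13}\right) = 11 \left(155 + \frac{27 - 117 - 21 - 169 + 130}{5}\right) = 11 \left(155 + \frac{1}{5} \left(-150\right)\right) = 11 \left(155 - 30\right) = 11 \cdot 125 = 1375$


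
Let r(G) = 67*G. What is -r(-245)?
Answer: 16415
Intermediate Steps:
-r(-245) = -67*(-245) = -1*(-16415) = 16415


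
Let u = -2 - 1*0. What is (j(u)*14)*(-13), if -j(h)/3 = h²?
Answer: 2184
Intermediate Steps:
u = -2 (u = -2 + 0 = -2)
j(h) = -3*h²
(j(u)*14)*(-13) = (-3*(-2)²*14)*(-13) = (-3*4*14)*(-13) = -12*14*(-13) = -168*(-13) = 2184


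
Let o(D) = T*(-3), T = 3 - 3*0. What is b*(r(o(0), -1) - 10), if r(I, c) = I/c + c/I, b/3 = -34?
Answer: 272/3 ≈ 90.667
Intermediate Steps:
T = 3 (T = 3 + 0 = 3)
o(D) = -9 (o(D) = 3*(-3) = -9)
b = -102 (b = 3*(-34) = -102)
b*(r(o(0), -1) - 10) = -102*((-9/(-1) - 1/(-9)) - 10) = -102*((-9*(-1) - 1*(-1/9)) - 10) = -102*((9 + 1/9) - 10) = -102*(82/9 - 10) = -102*(-8/9) = 272/3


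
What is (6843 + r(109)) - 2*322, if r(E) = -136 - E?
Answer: 5954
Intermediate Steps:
(6843 + r(109)) - 2*322 = (6843 + (-136 - 1*109)) - 2*322 = (6843 + (-136 - 109)) - 644 = (6843 - 245) - 644 = 6598 - 644 = 5954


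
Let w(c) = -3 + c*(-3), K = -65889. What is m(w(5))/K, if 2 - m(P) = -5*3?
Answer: -17/65889 ≈ -0.00025801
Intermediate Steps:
w(c) = -3 - 3*c
m(P) = 17 (m(P) = 2 - (-5)*3 = 2 - 1*(-15) = 2 + 15 = 17)
m(w(5))/K = 17/(-65889) = 17*(-1/65889) = -17/65889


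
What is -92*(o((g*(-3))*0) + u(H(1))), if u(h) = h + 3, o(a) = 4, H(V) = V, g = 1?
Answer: -736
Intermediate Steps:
u(h) = 3 + h
-92*(o((g*(-3))*0) + u(H(1))) = -92*(4 + (3 + 1)) = -92*(4 + 4) = -92*8 = -736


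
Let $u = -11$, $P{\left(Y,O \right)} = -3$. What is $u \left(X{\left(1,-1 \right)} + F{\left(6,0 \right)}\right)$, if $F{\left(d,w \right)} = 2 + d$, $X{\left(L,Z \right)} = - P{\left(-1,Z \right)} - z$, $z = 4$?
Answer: $-77$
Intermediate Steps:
$X{\left(L,Z \right)} = -1$ ($X{\left(L,Z \right)} = \left(-1\right) \left(-3\right) - 4 = 3 - 4 = -1$)
$u \left(X{\left(1,-1 \right)} + F{\left(6,0 \right)}\right) = - 11 \left(-1 + \left(2 + 6\right)\right) = - 11 \left(-1 + 8\right) = \left(-11\right) 7 = -77$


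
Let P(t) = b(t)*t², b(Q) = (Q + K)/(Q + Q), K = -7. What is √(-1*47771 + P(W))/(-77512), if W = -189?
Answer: -I*√29249/77512 ≈ -0.0022064*I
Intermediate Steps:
b(Q) = (-7 + Q)/(2*Q) (b(Q) = (Q - 7)/(Q + Q) = (-7 + Q)/((2*Q)) = (-7 + Q)*(1/(2*Q)) = (-7 + Q)/(2*Q))
P(t) = t*(-7 + t)/2 (P(t) = ((-7 + t)/(2*t))*t² = t*(-7 + t)/2)
√(-1*47771 + P(W))/(-77512) = √(-1*47771 + (½)*(-189)*(-7 - 189))/(-77512) = √(-47771 + (½)*(-189)*(-196))*(-1/77512) = √(-47771 + 18522)*(-1/77512) = √(-29249)*(-1/77512) = (I*√29249)*(-1/77512) = -I*√29249/77512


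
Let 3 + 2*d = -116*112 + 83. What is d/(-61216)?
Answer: 807/7652 ≈ 0.10546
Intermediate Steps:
d = -6456 (d = -3/2 + (-116*112 + 83)/2 = -3/2 + (-12992 + 83)/2 = -3/2 + (½)*(-12909) = -3/2 - 12909/2 = -6456)
d/(-61216) = -6456/(-61216) = -6456*(-1/61216) = 807/7652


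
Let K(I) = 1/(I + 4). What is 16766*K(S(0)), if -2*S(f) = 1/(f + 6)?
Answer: 201192/47 ≈ 4280.7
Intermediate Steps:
S(f) = -1/(2*(6 + f)) (S(f) = -1/(2*(f + 6)) = -1/(2*(6 + f)))
K(I) = 1/(4 + I)
16766*K(S(0)) = 16766/(4 - 1/(12 + 2*0)) = 16766/(4 - 1/(12 + 0)) = 16766/(4 - 1/12) = 16766/(47/12) = 16766*(12/47) = 201192/47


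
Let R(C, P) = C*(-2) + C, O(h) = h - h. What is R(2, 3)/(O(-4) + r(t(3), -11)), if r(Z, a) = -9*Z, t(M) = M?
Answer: 2/27 ≈ 0.074074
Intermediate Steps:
O(h) = 0
R(C, P) = -C (R(C, P) = -2*C + C = -C)
R(2, 3)/(O(-4) + r(t(3), -11)) = (-1*2)/(0 - 9*3) = -2/(0 - 27) = -2/(-27) = -2*(-1/27) = 2/27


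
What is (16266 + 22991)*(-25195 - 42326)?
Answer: -2650671897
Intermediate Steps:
(16266 + 22991)*(-25195 - 42326) = 39257*(-67521) = -2650671897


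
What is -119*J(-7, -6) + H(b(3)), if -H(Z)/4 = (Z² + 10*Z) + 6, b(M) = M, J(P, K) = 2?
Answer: -418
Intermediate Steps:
H(Z) = -24 - 40*Z - 4*Z² (H(Z) = -4*((Z² + 10*Z) + 6) = -4*(6 + Z² + 10*Z) = -24 - 40*Z - 4*Z²)
-119*J(-7, -6) + H(b(3)) = -119*2 + (-24 - 40*3 - 4*3²) = -238 + (-24 - 120 - 4*9) = -238 + (-24 - 120 - 36) = -238 - 180 = -418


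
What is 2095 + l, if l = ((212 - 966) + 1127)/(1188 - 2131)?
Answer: 1975212/943 ≈ 2094.6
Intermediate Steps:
l = -373/943 (l = (-754 + 1127)/(-943) = 373*(-1/943) = -373/943 ≈ -0.39555)
2095 + l = 2095 - 373/943 = 1975212/943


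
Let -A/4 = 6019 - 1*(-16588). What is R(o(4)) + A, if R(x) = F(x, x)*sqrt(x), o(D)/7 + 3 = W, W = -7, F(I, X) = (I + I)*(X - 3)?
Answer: -90428 + 10220*I*sqrt(70) ≈ -90428.0 + 85507.0*I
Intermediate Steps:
F(I, X) = 2*I*(-3 + X) (F(I, X) = (2*I)*(-3 + X) = 2*I*(-3 + X))
o(D) = -70 (o(D) = -21 + 7*(-7) = -21 - 49 = -70)
R(x) = 2*x**(3/2)*(-3 + x) (R(x) = (2*x*(-3 + x))*sqrt(x) = 2*x**(3/2)*(-3 + x))
A = -90428 (A = -4*(6019 - 1*(-16588)) = -4*(6019 + 16588) = -4*22607 = -90428)
R(o(4)) + A = 2*(-70)**(3/2)*(-3 - 70) - 90428 = 2*(-70*I*sqrt(70))*(-73) - 90428 = 10220*I*sqrt(70) - 90428 = -90428 + 10220*I*sqrt(70)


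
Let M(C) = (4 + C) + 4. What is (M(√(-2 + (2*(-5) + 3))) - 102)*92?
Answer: -8648 + 276*I ≈ -8648.0 + 276.0*I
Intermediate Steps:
M(C) = 8 + C
(M(√(-2 + (2*(-5) + 3))) - 102)*92 = ((8 + √(-2 + (2*(-5) + 3))) - 102)*92 = ((8 + √(-2 + (-10 + 3))) - 102)*92 = ((8 + √(-2 - 7)) - 102)*92 = ((8 + √(-9)) - 102)*92 = ((8 + 3*I) - 102)*92 = (-94 + 3*I)*92 = -8648 + 276*I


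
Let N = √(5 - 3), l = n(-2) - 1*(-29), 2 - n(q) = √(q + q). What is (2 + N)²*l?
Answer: (2 + √2)²*(31 - 2*I) ≈ 361.36 - 23.314*I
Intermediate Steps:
n(q) = 2 - √2*√q (n(q) = 2 - √(q + q) = 2 - √(2*q) = 2 - √2*√q)
l = 31 - 2*I (l = (2 - √2*√(-2)) - 1*(-29) = (2 - √2*I*√2) + 29 = (2 - 2*I) + 29 = 31 - 2*I ≈ 31.0 - 2.0*I)
N = √2 ≈ 1.4142
(2 + N)²*l = (2 + √2)²*(31 - 2*I)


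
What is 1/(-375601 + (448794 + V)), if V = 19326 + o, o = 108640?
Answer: 1/201159 ≈ 4.9712e-6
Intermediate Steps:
V = 127966 (V = 19326 + 108640 = 127966)
1/(-375601 + (448794 + V)) = 1/(-375601 + (448794 + 127966)) = 1/(-375601 + 576760) = 1/201159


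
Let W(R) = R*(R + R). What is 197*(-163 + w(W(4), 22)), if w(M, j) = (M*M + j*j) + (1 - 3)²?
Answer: 265753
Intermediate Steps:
W(R) = 2*R² (W(R) = R*(2*R) = 2*R²)
w(M, j) = 4 + M² + j² (w(M, j) = (M² + j²) + (-2)² = (M² + j²) + 4 = 4 + M² + j²)
197*(-163 + w(W(4), 22)) = 197*(-163 + (4 + (2*4²)² + 22²)) = 197*(-163 + (4 + (2*16)² + 484)) = 197*(-163 + (4 + 32² + 484)) = 197*(-163 + (4 + 1024 + 484)) = 197*(-163 + 1512) = 197*1349 = 265753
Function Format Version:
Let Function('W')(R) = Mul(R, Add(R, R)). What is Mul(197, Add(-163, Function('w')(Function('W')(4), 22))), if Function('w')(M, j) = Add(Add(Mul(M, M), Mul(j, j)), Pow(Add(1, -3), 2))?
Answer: 265753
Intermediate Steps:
Function('W')(R) = Mul(2, Pow(R, 2)) (Function('W')(R) = Mul(R, Mul(2, R)) = Mul(2, Pow(R, 2)))
Function('w')(M, j) = Add(4, Pow(M, 2), Pow(j, 2)) (Function('w')(M, j) = Add(Add(Pow(M, 2), Pow(j, 2)), Pow(-2, 2)) = Add(Add(Pow(M, 2), Pow(j, 2)), 4) = Add(4, Pow(M, 2), Pow(j, 2)))
Mul(197, Add(-163, Function('w')(Function('W')(4), 22))) = Mul(197, Add(-163, Add(4, Pow(Mul(2, Pow(4, 2)), 2), Pow(22, 2)))) = Mul(197, Add(-163, Add(4, Pow(Mul(2, 16), 2), 484))) = Mul(197, Add(-163, Add(4, Pow(32, 2), 484))) = Mul(197, Add(-163, Add(4, 1024, 484))) = Mul(197, Add(-163, 1512)) = Mul(197, 1349) = 265753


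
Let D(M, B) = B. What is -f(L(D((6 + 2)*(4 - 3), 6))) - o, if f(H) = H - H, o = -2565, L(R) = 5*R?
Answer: 2565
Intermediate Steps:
f(H) = 0
-f(L(D((6 + 2)*(4 - 3), 6))) - o = -1*0 - 1*(-2565) = 0 + 2565 = 2565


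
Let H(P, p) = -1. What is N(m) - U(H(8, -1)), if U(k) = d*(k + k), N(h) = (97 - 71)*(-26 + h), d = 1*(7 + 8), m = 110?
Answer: 2214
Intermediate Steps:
d = 15 (d = 1*15 = 15)
N(h) = -676 + 26*h (N(h) = 26*(-26 + h) = -676 + 26*h)
U(k) = 30*k (U(k) = 15*(k + k) = 15*(2*k) = 30*k)
N(m) - U(H(8, -1)) = (-676 + 26*110) - 30*(-1) = (-676 + 2860) - 1*(-30) = 2184 + 30 = 2214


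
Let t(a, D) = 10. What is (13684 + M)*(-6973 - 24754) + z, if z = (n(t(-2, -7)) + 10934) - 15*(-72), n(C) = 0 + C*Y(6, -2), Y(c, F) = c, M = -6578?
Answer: -225439988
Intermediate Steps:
n(C) = 6*C (n(C) = 0 + C*6 = 0 + 6*C = 6*C)
z = 12074 (z = (6*10 + 10934) - 15*(-72) = (60 + 10934) + 1080 = 10994 + 1080 = 12074)
(13684 + M)*(-6973 - 24754) + z = (13684 - 6578)*(-6973 - 24754) + 12074 = 7106*(-31727) + 12074 = -225452062 + 12074 = -225439988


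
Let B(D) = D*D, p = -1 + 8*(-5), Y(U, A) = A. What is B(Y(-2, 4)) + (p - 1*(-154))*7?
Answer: 807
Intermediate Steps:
p = -41 (p = -1 - 40 = -41)
B(D) = D²
B(Y(-2, 4)) + (p - 1*(-154))*7 = 4² + (-41 - 1*(-154))*7 = 16 + (-41 + 154)*7 = 16 + 113*7 = 16 + 791 = 807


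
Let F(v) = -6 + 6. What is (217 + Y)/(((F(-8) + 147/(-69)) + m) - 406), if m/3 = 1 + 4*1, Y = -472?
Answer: 1955/3014 ≈ 0.64864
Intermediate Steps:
m = 15 (m = 3*(1 + 4*1) = 3*(1 + 4) = 3*5 = 15)
F(v) = 0
(217 + Y)/(((F(-8) + 147/(-69)) + m) - 406) = (217 - 472)/(((0 + 147/(-69)) + 15) - 406) = -255/(((0 + 147*(-1/69)) + 15) - 406) = -255/(((0 - 49/23) + 15) - 406) = -255/((-49/23 + 15) - 406) = -255/(296/23 - 406) = -255/(-9042/23) = -255*(-23/9042) = 1955/3014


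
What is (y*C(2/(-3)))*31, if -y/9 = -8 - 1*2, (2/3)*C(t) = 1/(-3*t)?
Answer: 4185/2 ≈ 2092.5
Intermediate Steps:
C(t) = -1/(2*t) (C(t) = 3/(2*((-3*t))) = 3*(-1/(3*t))/2 = -1/(2*t))
y = 90 (y = -9*(-8 - 1*2) = -9*(-8 - 2) = -9*(-10) = 90)
(y*C(2/(-3)))*31 = (90*(-1/(2*(2/(-3)))))*31 = (90*(-1/(2*(2*(-⅓)))))*31 = (90*(-1/(2*(-⅔))))*31 = (90*(-½*(-3/2)))*31 = (90*(¾))*31 = (135/2)*31 = 4185/2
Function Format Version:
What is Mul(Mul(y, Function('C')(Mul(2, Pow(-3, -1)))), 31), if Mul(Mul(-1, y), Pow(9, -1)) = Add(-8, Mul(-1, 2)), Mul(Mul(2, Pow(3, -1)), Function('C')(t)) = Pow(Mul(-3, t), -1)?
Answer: Rational(4185, 2) ≈ 2092.5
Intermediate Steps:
Function('C')(t) = Mul(Rational(-1, 2), Pow(t, -1)) (Function('C')(t) = Mul(Rational(3, 2), Pow(Mul(-3, t), -1)) = Mul(Rational(3, 2), Mul(Rational(-1, 3), Pow(t, -1))) = Mul(Rational(-1, 2), Pow(t, -1)))
y = 90 (y = Mul(-9, Add(-8, Mul(-1, 2))) = Mul(-9, Add(-8, -2)) = Mul(-9, -10) = 90)
Mul(Mul(y, Function('C')(Mul(2, Pow(-3, -1)))), 31) = Mul(Mul(90, Mul(Rational(-1, 2), Pow(Mul(2, Pow(-3, -1)), -1))), 31) = Mul(Mul(90, Mul(Rational(-1, 2), Pow(Mul(2, Rational(-1, 3)), -1))), 31) = Mul(Mul(90, Mul(Rational(-1, 2), Pow(Rational(-2, 3), -1))), 31) = Mul(Mul(90, Mul(Rational(-1, 2), Rational(-3, 2))), 31) = Mul(Mul(90, Rational(3, 4)), 31) = Mul(Rational(135, 2), 31) = Rational(4185, 2)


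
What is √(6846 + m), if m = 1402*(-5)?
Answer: 2*I*√41 ≈ 12.806*I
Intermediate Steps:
m = -7010
√(6846 + m) = √(6846 - 7010) = √(-164) = 2*I*√41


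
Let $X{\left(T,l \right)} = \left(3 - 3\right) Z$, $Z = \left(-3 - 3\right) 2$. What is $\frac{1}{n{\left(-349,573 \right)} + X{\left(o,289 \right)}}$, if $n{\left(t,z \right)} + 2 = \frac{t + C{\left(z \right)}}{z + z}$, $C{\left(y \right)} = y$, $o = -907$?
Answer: $- \frac{573}{1034} \approx -0.55416$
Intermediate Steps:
$n{\left(t,z \right)} = -2 + \frac{t + z}{2 z}$ ($n{\left(t,z \right)} = -2 + \frac{t + z}{z + z} = -2 + \frac{t + z}{2 z}$)
$Z = -12$ ($Z = \left(-6\right) 2 = -12$)
$X{\left(T,l \right)} = 0$ ($X{\left(T,l \right)} = \left(3 - 3\right) \left(-12\right) = 0 \left(-12\right) = 0$)
$\frac{1}{n{\left(-349,573 \right)} + X{\left(o,289 \right)}} = \frac{1}{\frac{-349 - 1719}{2 \cdot 573} + 0} = \frac{1}{\frac{1}{2} \cdot \frac{1}{573} \left(-349 - 1719\right) + 0} = \frac{1}{\frac{1}{2} \cdot \frac{1}{573} \left(-2068\right) + 0} = \frac{1}{- \frac{1034}{573} + 0} = \frac{1}{- \frac{1034}{573}} = - \frac{573}{1034}$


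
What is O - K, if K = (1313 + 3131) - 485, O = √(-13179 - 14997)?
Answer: -3959 + 4*I*√1761 ≈ -3959.0 + 167.86*I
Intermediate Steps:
O = 4*I*√1761 (O = √(-28176) = 4*I*√1761 ≈ 167.86*I)
K = 3959 (K = 4444 - 485 = 3959)
O - K = 4*I*√1761 - 1*3959 = 4*I*√1761 - 3959 = -3959 + 4*I*√1761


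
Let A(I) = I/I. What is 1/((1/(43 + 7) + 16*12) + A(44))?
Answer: 50/9651 ≈ 0.0051808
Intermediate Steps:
A(I) = 1
1/((1/(43 + 7) + 16*12) + A(44)) = 1/((1/(43 + 7) + 16*12) + 1) = 1/((1/50 + 192) + 1) = 1/(9601/50 + 1) = 1/(9651/50) = 50/9651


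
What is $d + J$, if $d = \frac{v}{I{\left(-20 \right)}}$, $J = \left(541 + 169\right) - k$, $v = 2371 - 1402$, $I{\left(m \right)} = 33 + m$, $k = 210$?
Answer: $\frac{7469}{13} \approx 574.54$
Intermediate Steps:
$v = 969$ ($v = 2371 - 1402 = 969$)
$J = 500$ ($J = \left(541 + 169\right) - 210 = 710 - 210 = 500$)
$d = \frac{969}{13}$ ($d = \frac{969}{33 - 20} = \frac{969}{13} \approx 74.538$)
$d + J = \frac{969}{13} + 500 = \frac{7469}{13}$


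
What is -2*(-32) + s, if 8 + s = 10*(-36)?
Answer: -304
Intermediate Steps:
s = -368 (s = -8 + 10*(-36) = -8 - 360 = -368)
-2*(-32) + s = -2*(-32) - 368 = 64 - 368 = -304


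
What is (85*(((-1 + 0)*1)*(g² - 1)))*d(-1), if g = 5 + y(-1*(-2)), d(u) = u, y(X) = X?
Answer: 4080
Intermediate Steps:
g = 7 (g = 5 - 1*(-2) = 5 + 2 = 7)
(85*(((-1 + 0)*1)*(g² - 1)))*d(-1) = (85*(((-1 + 0)*1)*(7² - 1)))*(-1) = (85*((-1*1)*(49 - 1)))*(-1) = (85*(-1*48))*(-1) = (85*(-48))*(-1) = -4080*(-1) = 4080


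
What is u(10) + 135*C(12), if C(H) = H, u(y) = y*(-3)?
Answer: 1590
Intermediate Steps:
u(y) = -3*y
u(10) + 135*C(12) = -3*10 + 135*12 = -30 + 1620 = 1590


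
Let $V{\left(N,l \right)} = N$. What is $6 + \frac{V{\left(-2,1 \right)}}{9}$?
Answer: $\frac{52}{9} \approx 5.7778$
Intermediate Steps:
$6 + \frac{V{\left(-2,1 \right)}}{9} = 6 + \frac{1}{9} \left(-2\right) = 6 - \frac{2}{9} = \frac{52}{9}$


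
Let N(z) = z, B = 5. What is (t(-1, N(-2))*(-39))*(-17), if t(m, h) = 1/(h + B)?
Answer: 221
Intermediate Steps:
t(m, h) = 1/(5 + h) (t(m, h) = 1/(h + 5) = 1/(5 + h))
(t(-1, N(-2))*(-39))*(-17) = (-39/(5 - 2))*(-17) = (-39/3)*(-17) = ((1/3)*(-39))*(-17) = -13*(-17) = 221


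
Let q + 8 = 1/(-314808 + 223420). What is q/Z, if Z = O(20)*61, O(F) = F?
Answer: -146221/22298672 ≈ -0.0065574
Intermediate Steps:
Z = 1220 (Z = 20*61 = 1220)
q = -731105/91388 (q = -8 + 1/(-314808 + 223420) = -8 + 1/(-91388) = -8 - 1/91388 = -731105/91388 ≈ -8.0000)
q/Z = -731105/91388/1220 = -731105/91388*1/1220 = -146221/22298672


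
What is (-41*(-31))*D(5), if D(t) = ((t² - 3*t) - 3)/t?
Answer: 8897/5 ≈ 1779.4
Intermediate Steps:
D(t) = (-3 + t² - 3*t)/t
(-41*(-31))*D(5) = (-41*(-31))*(-3 + 5 - 3/5) = 1271*(-3 + 5 - 3*⅕) = 1271*(-3 + 5 - ⅗) = 1271*(7/5) = 8897/5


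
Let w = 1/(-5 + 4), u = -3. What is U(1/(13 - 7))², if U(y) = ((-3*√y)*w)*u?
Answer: 27/2 ≈ 13.500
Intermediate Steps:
w = -1 (w = 1/(-1) = -1)
U(y) = -9*√y (U(y) = (-3*√y*(-1))*(-3) = (3*√y)*(-3) = -9*√y)
U(1/(13 - 7))² = (-9/√(13 - 7))² = (-9*√6/6)² = (-3*√6/2)² = 27/2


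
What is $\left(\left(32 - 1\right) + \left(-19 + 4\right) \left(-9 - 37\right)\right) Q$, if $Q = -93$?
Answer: $-67053$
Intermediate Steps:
$\left(\left(32 - 1\right) + \left(-19 + 4\right) \left(-9 - 37\right)\right) Q = \left(\left(32 - 1\right) + \left(-19 + 4\right) \left(-9 - 37\right)\right) \left(-93\right) = \left(31 - -690\right) \left(-93\right) = \left(31 + 690\right) \left(-93\right) = 721 \left(-93\right) = -67053$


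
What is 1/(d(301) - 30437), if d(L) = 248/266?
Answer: -133/4047997 ≈ -3.2856e-5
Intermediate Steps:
d(L) = 124/133 (d(L) = 248*(1/266) = 124/133)
1/(d(301) - 30437) = 1/(124/133 - 30437) = 1/(-4047997/133) = -133/4047997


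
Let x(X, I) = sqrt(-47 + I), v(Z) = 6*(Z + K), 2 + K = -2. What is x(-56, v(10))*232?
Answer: 232*I*sqrt(11) ≈ 769.46*I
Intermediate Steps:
K = -4 (K = -2 - 2 = -4)
v(Z) = -24 + 6*Z (v(Z) = 6*(Z - 4) = 6*(-4 + Z) = -24 + 6*Z)
x(-56, v(10))*232 = sqrt(-47 + (-24 + 6*10))*232 = sqrt(-47 + (-24 + 60))*232 = sqrt(-47 + 36)*232 = sqrt(-11)*232 = (I*sqrt(11))*232 = 232*I*sqrt(11)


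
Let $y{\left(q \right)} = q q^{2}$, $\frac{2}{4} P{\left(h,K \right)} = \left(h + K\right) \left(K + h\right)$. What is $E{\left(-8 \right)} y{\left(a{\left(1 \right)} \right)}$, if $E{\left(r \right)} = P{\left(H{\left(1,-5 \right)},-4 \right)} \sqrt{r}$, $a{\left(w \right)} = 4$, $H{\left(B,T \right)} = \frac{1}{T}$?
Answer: $\frac{112896 i \sqrt{2}}{25} \approx 6386.4 i$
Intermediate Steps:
$P{\left(h,K \right)} = 2 \left(K + h\right)^{2}$ ($P{\left(h,K \right)} = 2 \left(h + K\right) \left(K + h\right) = 2 \left(K + h\right) \left(K + h\right) = 2 \left(K + h\right)^{2}$)
$y{\left(q \right)} = q^{3}$
$E{\left(r \right)} = \frac{882 \sqrt{r}}{25}$ ($E{\left(r \right)} = 2 \left(-4 + \frac{1}{-5}\right)^{2} \sqrt{r} = 2 \left(-4 - \frac{1}{5}\right)^{2} \sqrt{r} = 2 \left(- \frac{21}{5}\right)^{2} \sqrt{r} = 2 \cdot \frac{441}{25} \sqrt{r} = \frac{882 \sqrt{r}}{25}$)
$E{\left(-8 \right)} y{\left(a{\left(1 \right)} \right)} = \frac{882 \sqrt{-8}}{25} \cdot 4^{3} = \frac{882 \cdot 2 i \sqrt{2}}{25} \cdot 64 = \frac{1764 i \sqrt{2}}{25} \cdot 64 = \frac{112896 i \sqrt{2}}{25}$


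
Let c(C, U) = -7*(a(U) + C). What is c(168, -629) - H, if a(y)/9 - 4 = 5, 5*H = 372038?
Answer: -380753/5 ≈ -76151.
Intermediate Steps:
H = 372038/5 (H = (1/5)*372038 = 372038/5 ≈ 74408.)
a(y) = 81 (a(y) = 36 + 9*5 = 36 + 45 = 81)
c(C, U) = -567 - 7*C (c(C, U) = -7*(81 + C) = -567 - 7*C)
c(168, -629) - H = (-567 - 7*168) - 1*372038/5 = (-567 - 1176) - 372038/5 = -1743 - 372038/5 = -380753/5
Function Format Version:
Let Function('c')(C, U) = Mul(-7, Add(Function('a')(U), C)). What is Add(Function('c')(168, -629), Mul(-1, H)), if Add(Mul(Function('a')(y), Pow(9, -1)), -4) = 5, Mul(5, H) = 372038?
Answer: Rational(-380753, 5) ≈ -76151.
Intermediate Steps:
H = Rational(372038, 5) (H = Mul(Rational(1, 5), 372038) = Rational(372038, 5) ≈ 74408.)
Function('a')(y) = 81 (Function('a')(y) = Add(36, Mul(9, 5)) = Add(36, 45) = 81)
Function('c')(C, U) = Add(-567, Mul(-7, C)) (Function('c')(C, U) = Mul(-7, Add(81, C)) = Add(-567, Mul(-7, C)))
Add(Function('c')(168, -629), Mul(-1, H)) = Add(Add(-567, Mul(-7, 168)), Mul(-1, Rational(372038, 5))) = Add(Add(-567, -1176), Rational(-372038, 5)) = Add(-1743, Rational(-372038, 5)) = Rational(-380753, 5)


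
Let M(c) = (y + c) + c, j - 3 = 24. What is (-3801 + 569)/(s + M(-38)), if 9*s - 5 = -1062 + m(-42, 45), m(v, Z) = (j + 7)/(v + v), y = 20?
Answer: 1221696/65579 ≈ 18.629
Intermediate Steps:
j = 27 (j = 3 + 24 = 27)
m(v, Z) = 17/v (m(v, Z) = (27 + 7)/(v + v) = 34/((2*v)) = 34*(1/(2*v)) = 17/v)
M(c) = 20 + 2*c (M(c) = (20 + c) + c = 20 + 2*c)
s = -44411/378 (s = 5/9 + (-1062 + 17/(-42))/9 = 5/9 + (-1062 + 17*(-1/42))/9 = 5/9 + (-1062 - 17/42)/9 = 5/9 + (⅑)*(-44621/42) = 5/9 - 44621/378 = -44411/378 ≈ -117.49)
(-3801 + 569)/(s + M(-38)) = (-3801 + 569)/(-44411/378 + (20 + 2*(-38))) = -3232/(-44411/378 + (20 - 76)) = -3232/(-44411/378 - 56) = -3232/(-65579/378) = -3232*(-378/65579) = 1221696/65579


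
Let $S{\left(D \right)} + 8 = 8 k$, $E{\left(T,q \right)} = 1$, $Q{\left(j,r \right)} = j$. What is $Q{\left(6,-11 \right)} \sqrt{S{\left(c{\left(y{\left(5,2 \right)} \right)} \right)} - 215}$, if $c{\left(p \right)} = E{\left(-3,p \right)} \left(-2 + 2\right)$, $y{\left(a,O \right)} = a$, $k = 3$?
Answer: $6 i \sqrt{199} \approx 84.64 i$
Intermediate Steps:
$c{\left(p \right)} = 0$ ($c{\left(p \right)} = 1 \left(-2 + 2\right) = 1 \cdot 0 = 0$)
$S{\left(D \right)} = 16$ ($S{\left(D \right)} = -8 + 8 \cdot 3 = -8 + 24 = 16$)
$Q{\left(6,-11 \right)} \sqrt{S{\left(c{\left(y{\left(5,2 \right)} \right)} \right)} - 215} = 6 \sqrt{16 - 215} = 6 \sqrt{-199} = 6 i \sqrt{199}$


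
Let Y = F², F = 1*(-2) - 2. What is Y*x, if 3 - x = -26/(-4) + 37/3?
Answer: -760/3 ≈ -253.33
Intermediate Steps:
F = -4 (F = -2 - 2 = -4)
Y = 16 (Y = (-4)² = 16)
x = -95/6 (x = 3 - (-26/(-4) + 37/3) = 3 - (-26*(-¼) + 37*(⅓)) = 3 - (13/2 + 37/3) = 3 - 1*113/6 = 3 - 113/6 = -95/6 ≈ -15.833)
Y*x = 16*(-95/6) = -760/3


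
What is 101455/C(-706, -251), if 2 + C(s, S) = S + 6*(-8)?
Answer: -101455/301 ≈ -337.06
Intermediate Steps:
C(s, S) = -50 + S (C(s, S) = -2 + (S + 6*(-8)) = -2 + (S - 48) = -2 + (-48 + S) = -50 + S)
101455/C(-706, -251) = 101455/(-50 - 251) = 101455/(-301) = 101455*(-1/301) = -101455/301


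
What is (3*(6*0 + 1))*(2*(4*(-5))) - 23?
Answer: -143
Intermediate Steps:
(3*(6*0 + 1))*(2*(4*(-5))) - 23 = (3*(0 + 1))*(2*(-20)) - 23 = (3*1)*(-40) - 23 = 3*(-40) - 23 = -120 - 23 = -143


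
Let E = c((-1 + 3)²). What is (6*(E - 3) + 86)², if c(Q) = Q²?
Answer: 26896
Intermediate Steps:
E = 16 (E = ((-1 + 3)²)² = (2²)² = 4² = 16)
(6*(E - 3) + 86)² = (6*(16 - 3) + 86)² = (6*13 + 86)² = (78 + 86)² = 164² = 26896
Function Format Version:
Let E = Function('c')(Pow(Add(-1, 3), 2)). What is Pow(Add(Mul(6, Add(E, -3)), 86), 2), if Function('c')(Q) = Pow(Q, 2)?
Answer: 26896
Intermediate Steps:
E = 16 (E = Pow(Pow(Add(-1, 3), 2), 2) = Pow(Pow(2, 2), 2) = Pow(4, 2) = 16)
Pow(Add(Mul(6, Add(E, -3)), 86), 2) = Pow(Add(Mul(6, Add(16, -3)), 86), 2) = Pow(Add(Mul(6, 13), 86), 2) = Pow(Add(78, 86), 2) = Pow(164, 2) = 26896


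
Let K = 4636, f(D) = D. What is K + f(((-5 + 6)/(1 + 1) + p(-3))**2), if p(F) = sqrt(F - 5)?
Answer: 18513/4 + 2*I*sqrt(2) ≈ 4628.3 + 2.8284*I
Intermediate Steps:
p(F) = sqrt(-5 + F)
K + f(((-5 + 6)/(1 + 1) + p(-3))**2) = 4636 + ((-5 + 6)/(1 + 1) + sqrt(-5 - 3))**2 = 4636 + (1/2 + sqrt(-8))**2 = 4636 + (1*(1/2) + 2*I*sqrt(2))**2 = 4636 + (1/2 + 2*I*sqrt(2))**2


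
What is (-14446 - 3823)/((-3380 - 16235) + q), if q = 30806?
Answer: -18269/11191 ≈ -1.6325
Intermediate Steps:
(-14446 - 3823)/((-3380 - 16235) + q) = (-14446 - 3823)/((-3380 - 16235) + 30806) = -18269/(-19615 + 30806) = -18269/11191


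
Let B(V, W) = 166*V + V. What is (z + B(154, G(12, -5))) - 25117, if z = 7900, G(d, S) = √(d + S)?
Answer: 8501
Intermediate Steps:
G(d, S) = √(S + d)
B(V, W) = 167*V
(z + B(154, G(12, -5))) - 25117 = (7900 + 167*154) - 25117 = (7900 + 25718) - 25117 = 33618 - 25117 = 8501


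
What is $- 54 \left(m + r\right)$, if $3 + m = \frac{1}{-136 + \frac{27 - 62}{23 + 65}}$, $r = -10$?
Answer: $\frac{2810286}{4001} \approx 702.4$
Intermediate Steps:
$m = - \frac{36097}{12003}$ ($m = -3 + \frac{1}{-136 + \frac{27 - 62}{23 + 65}} = -3 + \frac{1}{-136 - \frac{35}{88}} = -3 + \frac{1}{- \frac{12003}{88}} = -3 - \frac{88}{12003} = - \frac{36097}{12003} \approx -3.0073$)
$- 54 \left(m + r\right) = - 54 \left(- \frac{36097}{12003} - 10\right) = \left(-54\right) \left(- \frac{156127}{12003}\right) = \frac{2810286}{4001}$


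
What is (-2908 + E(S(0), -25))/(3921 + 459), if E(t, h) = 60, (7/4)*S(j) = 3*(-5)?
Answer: -712/1095 ≈ -0.65023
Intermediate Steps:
S(j) = -60/7 (S(j) = 4*(3*(-5))/7 = (4/7)*(-15) = -60/7)
(-2908 + E(S(0), -25))/(3921 + 459) = (-2908 + 60)/(3921 + 459) = -2848/4380 = -2848*1/4380 = -712/1095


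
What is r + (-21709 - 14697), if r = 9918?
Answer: -26488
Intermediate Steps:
r + (-21709 - 14697) = 9918 + (-21709 - 14697) = 9918 - 36406 = -26488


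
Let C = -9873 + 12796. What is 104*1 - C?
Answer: -2819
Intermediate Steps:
C = 2923
104*1 - C = 104*1 - 1*2923 = 104 - 2923 = -2819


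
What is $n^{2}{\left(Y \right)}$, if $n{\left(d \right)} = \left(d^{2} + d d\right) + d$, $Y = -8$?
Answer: $14400$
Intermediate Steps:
$n{\left(d \right)} = d + 2 d^{2}$ ($n{\left(d \right)} = \left(d^{2} + d^{2}\right) + d = 2 d^{2} + d = d + 2 d^{2}$)
$n^{2}{\left(Y \right)} = \left(- 8 \left(1 + 2 \left(-8\right)\right)\right)^{2} = \left(- 8 \left(1 - 16\right)\right)^{2} = \left(\left(-8\right) \left(-15\right)\right)^{2} = 120^{2} = 14400$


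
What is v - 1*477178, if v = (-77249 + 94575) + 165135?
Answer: -294717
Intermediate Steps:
v = 182461 (v = 17326 + 165135 = 182461)
v - 1*477178 = 182461 - 1*477178 = 182461 - 477178 = -294717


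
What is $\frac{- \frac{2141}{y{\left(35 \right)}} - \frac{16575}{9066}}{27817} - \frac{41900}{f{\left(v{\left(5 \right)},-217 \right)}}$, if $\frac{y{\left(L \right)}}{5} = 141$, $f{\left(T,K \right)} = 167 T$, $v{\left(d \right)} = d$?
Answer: $- \frac{496637375087509}{9897154243890} \approx -50.18$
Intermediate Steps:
$y{\left(L \right)} = 705$ ($y{\left(L \right)} = 5 \cdot 141 = 705$)
$\frac{- \frac{2141}{y{\left(35 \right)}} - \frac{16575}{9066}}{27817} - \frac{41900}{f{\left(v{\left(5 \right)},-217 \right)}} = \frac{- \frac{2141}{705} - \frac{16575}{9066}}{27817} - \frac{41900}{167 \cdot 5} = \left(\left(-2141\right) \frac{1}{705} - \frac{5525}{3022}\right) \frac{1}{27817} - \frac{41900}{835} = \left(- \frac{2141}{705} - \frac{5525}{3022}\right) \frac{1}{27817} - \frac{8380}{167} = \left(- \frac{10365227}{2130510}\right) \frac{1}{27817} - \frac{8380}{167} = - \frac{10365227}{59264396670} - \frac{8380}{167} = - \frac{496637375087509}{9897154243890}$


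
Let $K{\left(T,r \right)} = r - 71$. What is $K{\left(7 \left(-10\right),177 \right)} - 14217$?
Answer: $-14111$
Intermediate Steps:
$K{\left(T,r \right)} = -71 + r$
$K{\left(7 \left(-10\right),177 \right)} - 14217 = \left(-71 + 177\right) - 14217 = 106 - 14217 = -14111$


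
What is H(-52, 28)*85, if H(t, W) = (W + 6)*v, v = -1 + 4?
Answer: 8670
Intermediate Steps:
v = 3
H(t, W) = 18 + 3*W (H(t, W) = (W + 6)*3 = (6 + W)*3 = 18 + 3*W)
H(-52, 28)*85 = (18 + 3*28)*85 = (18 + 84)*85 = 102*85 = 8670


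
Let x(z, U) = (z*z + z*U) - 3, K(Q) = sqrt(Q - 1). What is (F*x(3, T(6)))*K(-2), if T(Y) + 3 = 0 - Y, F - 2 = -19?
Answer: 357*I*sqrt(3) ≈ 618.34*I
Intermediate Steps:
F = -17 (F = 2 - 19 = -17)
T(Y) = -3 - Y (T(Y) = -3 + (0 - Y) = -3 - Y)
K(Q) = sqrt(-1 + Q)
x(z, U) = -3 + z**2 + U*z (x(z, U) = (z**2 + U*z) - 3 = -3 + z**2 + U*z)
(F*x(3, T(6)))*K(-2) = (-17*(-3 + 3**2 + (-3 - 1*6)*3))*sqrt(-1 - 2) = (-17*(-3 + 9 + (-3 - 6)*3))*sqrt(-3) = (-17*(-3 + 9 - 9*3))*(I*sqrt(3)) = (-17*(-3 + 9 - 27))*(I*sqrt(3)) = (-17*(-21))*(I*sqrt(3)) = 357*(I*sqrt(3)) = 357*I*sqrt(3)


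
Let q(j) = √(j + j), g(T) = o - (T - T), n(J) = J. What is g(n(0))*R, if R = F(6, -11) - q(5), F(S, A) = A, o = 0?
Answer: 0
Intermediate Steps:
g(T) = 0 (g(T) = 0 - (T - T) = 0 - 1*0 = 0 + 0 = 0)
q(j) = √2*√j (q(j) = √(2*j) = √2*√j)
R = -11 - √10 (R = -11 - √2*√5 = -11 - √10 ≈ -14.162)
g(n(0))*R = 0*(-11 - √10) = 0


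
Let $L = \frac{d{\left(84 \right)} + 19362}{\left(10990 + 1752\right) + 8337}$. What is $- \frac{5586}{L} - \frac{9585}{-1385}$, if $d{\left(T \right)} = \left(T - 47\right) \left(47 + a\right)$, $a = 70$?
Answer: $- \frac{10856861597}{2187469} \approx -4963.2$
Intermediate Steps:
$d{\left(T \right)} = -5499 + 117 T$ ($d{\left(T \right)} = \left(T - 47\right) \left(47 + 70\right) = \left(-47 + T\right) 117 = -5499 + 117 T$)
$L = \frac{23691}{21079}$ ($L = \frac{\left(-5499 + 117 \cdot 84\right) + 19362}{\left(10990 + 1752\right) + 8337} = \frac{\left(-5499 + 9828\right) + 19362}{12742 + 8337} = \frac{4329 + 19362}{21079} = 23691 \cdot \frac{1}{21079} = \frac{23691}{21079} \approx 1.1239$)
$- \frac{5586}{L} - \frac{9585}{-1385} = - \frac{5586}{\frac{23691}{21079}} - \frac{9585}{-1385} = \left(-5586\right) \frac{21079}{23691} - - \frac{1917}{277} = - \frac{39249098}{7897} + \frac{1917}{277} = - \frac{10856861597}{2187469}$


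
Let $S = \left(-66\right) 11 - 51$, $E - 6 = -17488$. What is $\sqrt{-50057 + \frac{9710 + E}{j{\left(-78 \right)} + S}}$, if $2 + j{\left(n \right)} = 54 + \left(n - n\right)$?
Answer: $\frac{i \sqrt{1251157}}{5} \approx 223.71 i$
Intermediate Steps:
$E = -17482$ ($E = 6 - 17488 = -17482$)
$j{\left(n \right)} = 52$ ($j{\left(n \right)} = -2 + \left(54 + \left(n - n\right)\right) = -2 + \left(54 + 0\right) = -2 + 54 = 52$)
$S = -777$ ($S = -726 - 51 = -777$)
$\sqrt{-50057 + \frac{9710 + E}{j{\left(-78 \right)} + S}} = \sqrt{-50057 + \frac{9710 - 17482}{52 - 777}} = \sqrt{-50057 - \frac{7772}{-725}} = \sqrt{-50057 - - \frac{268}{25}} = \sqrt{-50057 + \frac{268}{25}} = \sqrt{- \frac{1251157}{25}} = \frac{i \sqrt{1251157}}{5}$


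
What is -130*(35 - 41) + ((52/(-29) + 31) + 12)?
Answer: 23815/29 ≈ 821.21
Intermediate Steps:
-130*(35 - 41) + ((52/(-29) + 31) + 12) = -130*(-6) + ((52*(-1/29) + 31) + 12) = 780 + ((-52/29 + 31) + 12) = 780 + (847/29 + 12) = 780 + 1195/29 = 23815/29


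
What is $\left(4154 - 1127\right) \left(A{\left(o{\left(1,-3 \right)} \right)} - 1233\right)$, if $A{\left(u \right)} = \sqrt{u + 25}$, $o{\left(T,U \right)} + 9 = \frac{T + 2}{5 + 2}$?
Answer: $-3732291 + \frac{3027 \sqrt{805}}{7} \approx -3.72 \cdot 10^{6}$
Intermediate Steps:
$o{\left(T,U \right)} = - \frac{61}{7} + \frac{T}{7}$ ($o{\left(T,U \right)} = -9 + \frac{T + 2}{5 + 2} = -9 + \frac{2 + T}{7} = -9 + \left(2 + T\right) \frac{1}{7} = -9 + \left(\frac{2}{7} + \frac{T}{7}\right) = - \frac{61}{7} + \frac{T}{7}$)
$A{\left(u \right)} = \sqrt{25 + u}$
$\left(4154 - 1127\right) \left(A{\left(o{\left(1,-3 \right)} \right)} - 1233\right) = \left(4154 - 1127\right) \left(\sqrt{25 + \left(- \frac{61}{7} + \frac{1}{7} \cdot 1\right)} - 1233\right) = 3027 \left(\sqrt{25 + \left(- \frac{61}{7} + \frac{1}{7}\right)} - 1233\right) = 3027 \left(\sqrt{25 - \frac{60}{7}} - 1233\right) = 3027 \left(\sqrt{\frac{115}{7}} - 1233\right) = 3027 \left(\frac{\sqrt{805}}{7} - 1233\right) = 3027 \left(-1233 + \frac{\sqrt{805}}{7}\right) = -3732291 + \frac{3027 \sqrt{805}}{7}$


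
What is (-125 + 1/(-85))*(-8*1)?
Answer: 85008/85 ≈ 1000.1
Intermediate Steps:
(-125 + 1/(-85))*(-8*1) = (-125 - 1/85)*(-8) = -10626/85*(-8) = 85008/85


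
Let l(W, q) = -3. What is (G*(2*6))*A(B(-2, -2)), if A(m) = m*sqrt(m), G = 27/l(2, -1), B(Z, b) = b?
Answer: 216*I*sqrt(2) ≈ 305.47*I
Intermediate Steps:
G = -9 (G = 27/(-3) = 27*(-1/3) = -9)
A(m) = m**(3/2)
(G*(2*6))*A(B(-2, -2)) = (-18*6)*(-2)**(3/2) = (-9*12)*(-2*I*sqrt(2)) = -(-216)*I*sqrt(2) = 216*I*sqrt(2)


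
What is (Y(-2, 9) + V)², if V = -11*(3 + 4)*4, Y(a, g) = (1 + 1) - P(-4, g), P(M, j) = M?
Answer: 91204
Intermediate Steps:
Y(a, g) = 6 (Y(a, g) = (1 + 1) - 1*(-4) = 2 + 4 = 6)
V = -308 (V = -77*4 = -11*28 = -308)
(Y(-2, 9) + V)² = (6 - 308)² = (-302)² = 91204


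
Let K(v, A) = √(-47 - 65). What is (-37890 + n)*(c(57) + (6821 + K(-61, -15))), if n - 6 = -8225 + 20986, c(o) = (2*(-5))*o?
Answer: -157043873 - 100492*I*√7 ≈ -1.5704e+8 - 2.6588e+5*I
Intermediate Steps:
K(v, A) = 4*I*√7 (K(v, A) = √(-112) = 4*I*√7)
c(o) = -10*o
n = 12767 (n = 6 + (-8225 + 20986) = 6 + 12761 = 12767)
(-37890 + n)*(c(57) + (6821 + K(-61, -15))) = (-37890 + 12767)*(-10*57 + (6821 + 4*I*√7)) = -25123*(-570 + (6821 + 4*I*√7)) = -25123*(6251 + 4*I*√7) = -157043873 - 100492*I*√7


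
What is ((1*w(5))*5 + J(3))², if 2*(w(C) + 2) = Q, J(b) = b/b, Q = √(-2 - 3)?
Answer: 199/4 - 45*I*√5 ≈ 49.75 - 100.62*I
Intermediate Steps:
Q = I*√5 (Q = √(-5) = I*√5 ≈ 2.2361*I)
J(b) = 1
w(C) = -2 + I*√5/2 (w(C) = -2 + (I*√5)/2 = -2 + I*√5/2)
((1*w(5))*5 + J(3))² = ((1*(-2 + I*√5/2))*5 + 1)² = ((-2 + I*√5/2)*5 + 1)² = ((-10 + 5*I*√5/2) + 1)² = (-9 + 5*I*√5/2)²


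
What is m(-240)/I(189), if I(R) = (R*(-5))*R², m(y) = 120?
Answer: -8/2250423 ≈ -3.5549e-6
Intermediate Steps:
I(R) = -5*R³ (I(R) = (-5*R)*R² = -5*R³)
m(-240)/I(189) = 120/((-5*189³)) = 120/((-5*6751269)) = 120/(-33756345) = 120*(-1/33756345) = -8/2250423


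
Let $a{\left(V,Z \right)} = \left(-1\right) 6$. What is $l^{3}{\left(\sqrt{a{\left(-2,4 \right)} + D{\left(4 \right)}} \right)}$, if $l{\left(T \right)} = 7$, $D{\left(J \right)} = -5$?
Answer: $343$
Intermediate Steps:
$a{\left(V,Z \right)} = -6$
$l^{3}{\left(\sqrt{a{\left(-2,4 \right)} + D{\left(4 \right)}} \right)} = 7^{3} = 343$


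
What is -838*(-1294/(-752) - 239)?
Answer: 37381923/188 ≈ 1.9884e+5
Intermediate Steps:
-838*(-1294/(-752) - 239) = -838*(-1294*(-1/752) - 239) = -838*(647/376 - 239) = -838*(-89217/376) = 37381923/188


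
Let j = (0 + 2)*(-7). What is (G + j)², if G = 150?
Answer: 18496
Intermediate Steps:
j = -14 (j = 2*(-7) = -14)
(G + j)² = (150 - 14)² = 136² = 18496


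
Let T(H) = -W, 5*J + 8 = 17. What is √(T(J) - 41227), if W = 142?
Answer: I*√41369 ≈ 203.39*I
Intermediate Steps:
J = 9/5 (J = -8/5 + (⅕)*17 = -8/5 + 17/5 = 9/5 ≈ 1.8000)
T(H) = -142 (T(H) = -1*142 = -142)
√(T(J) - 41227) = √(-142 - 41227) = √(-41369) = I*√41369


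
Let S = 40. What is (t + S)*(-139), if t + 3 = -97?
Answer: 8340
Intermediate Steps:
t = -100 (t = -3 - 97 = -100)
(t + S)*(-139) = (-100 + 40)*(-139) = -60*(-139) = 8340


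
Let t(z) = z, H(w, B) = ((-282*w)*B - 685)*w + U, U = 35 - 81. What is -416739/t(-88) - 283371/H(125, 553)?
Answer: 338495138784089/71477763016 ≈ 4735.7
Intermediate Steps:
U = -46
H(w, B) = -46 + w*(-685 - 282*B*w) (H(w, B) = ((-282*w)*B - 685)*w - 46 = (-282*B*w - 685)*w - 46 = (-685 - 282*B*w)*w - 46 = w*(-685 - 282*B*w) - 46 = -46 + w*(-685 - 282*B*w))
-416739/t(-88) - 283371/H(125, 553) = -416739/(-88) - 283371/(-46 - 685*125 - 282*553*125²) = -416739*(-1/88) - 283371/(-46 - 85625 - 282*553*15625) = 416739/88 - 283371/(-46 - 85625 - 2436656250) = 416739/88 - 283371/(-2436741921) = 416739/88 - 283371*(-1/2436741921) = 416739/88 + 94457/812247307 = 338495138784089/71477763016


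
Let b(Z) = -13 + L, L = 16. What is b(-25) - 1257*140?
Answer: -175977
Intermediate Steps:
b(Z) = 3 (b(Z) = -13 + 16 = 3)
b(-25) - 1257*140 = 3 - 1257*140 = 3 - 175980 = -175977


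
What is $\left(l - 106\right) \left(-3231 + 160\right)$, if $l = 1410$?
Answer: $-4004584$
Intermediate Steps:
$\left(l - 106\right) \left(-3231 + 160\right) = \left(1410 - 106\right) \left(-3231 + 160\right) = 1304 \left(-3071\right) = -4004584$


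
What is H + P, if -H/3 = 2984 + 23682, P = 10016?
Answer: -69982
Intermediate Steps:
H = -79998 (H = -3*(2984 + 23682) = -3*26666 = -79998)
H + P = -79998 + 10016 = -69982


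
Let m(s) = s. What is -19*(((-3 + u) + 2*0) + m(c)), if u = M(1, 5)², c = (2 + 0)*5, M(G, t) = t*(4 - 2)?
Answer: -2033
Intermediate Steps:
M(G, t) = 2*t (M(G, t) = t*2 = 2*t)
c = 10 (c = 2*5 = 10)
u = 100 (u = (2*5)² = 10² = 100)
-19*(((-3 + u) + 2*0) + m(c)) = -19*(((-3 + 100) + 2*0) + 10) = -19*((97 + 0) + 10) = -19*(97 + 10) = -19*107 = -2033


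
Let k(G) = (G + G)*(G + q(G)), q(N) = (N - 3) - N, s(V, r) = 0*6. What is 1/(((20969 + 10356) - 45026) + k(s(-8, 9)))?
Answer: -1/13701 ≈ -7.2987e-5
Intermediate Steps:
s(V, r) = 0
q(N) = -3 (q(N) = (-3 + N) - N = -3)
k(G) = 2*G*(-3 + G) (k(G) = (G + G)*(G - 3) = (2*G)*(-3 + G) = 2*G*(-3 + G))
1/(((20969 + 10356) - 45026) + k(s(-8, 9))) = 1/(((20969 + 10356) - 45026) + 2*0*(-3 + 0)) = 1/((31325 - 45026) + 2*0*(-3)) = 1/(-13701 + 0) = 1/(-13701) = -1/13701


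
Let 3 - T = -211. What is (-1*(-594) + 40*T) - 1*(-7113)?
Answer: 16267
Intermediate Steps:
T = 214 (T = 3 - 1*(-211) = 3 + 211 = 214)
(-1*(-594) + 40*T) - 1*(-7113) = (-1*(-594) + 40*214) - 1*(-7113) = (594 + 8560) + 7113 = 9154 + 7113 = 16267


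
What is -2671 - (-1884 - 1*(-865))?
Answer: -1652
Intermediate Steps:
-2671 - (-1884 - 1*(-865)) = -2671 - (-1884 + 865) = -2671 - 1*(-1019) = -2671 + 1019 = -1652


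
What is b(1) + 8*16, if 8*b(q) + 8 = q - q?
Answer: 127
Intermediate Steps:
b(q) = -1 (b(q) = -1 + (q - q)/8 = -1 + (⅛)*0 = -1 + 0 = -1)
b(1) + 8*16 = -1 + 8*16 = -1 + 128 = 127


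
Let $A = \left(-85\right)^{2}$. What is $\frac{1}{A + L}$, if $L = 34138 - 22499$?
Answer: $\frac{1}{18864} \approx 5.3011 \cdot 10^{-5}$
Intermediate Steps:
$L = 11639$
$A = 7225$
$\frac{1}{A + L} = \frac{1}{7225 + 11639} = \frac{1}{18864}$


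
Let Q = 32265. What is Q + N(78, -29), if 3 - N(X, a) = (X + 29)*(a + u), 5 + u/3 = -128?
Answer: 78064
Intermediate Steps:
u = -399 (u = -15 + 3*(-128) = -15 - 384 = -399)
N(X, a) = 3 - (-399 + a)*(29 + X) (N(X, a) = 3 - (X + 29)*(a - 399) = 3 - (29 + X)*(-399 + a) = 3 - (-399 + a)*(29 + X))
Q + N(78, -29) = 32265 + (11574 - 29*(-29) + 399*78 - 1*78*(-29)) = 32265 + (11574 + 841 + 31122 + 2262) = 32265 + 45799 = 78064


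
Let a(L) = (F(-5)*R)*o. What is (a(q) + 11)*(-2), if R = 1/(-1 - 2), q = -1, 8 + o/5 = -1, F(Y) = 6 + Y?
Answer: -52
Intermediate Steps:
o = -45 (o = -40 + 5*(-1) = -40 - 5 = -45)
R = -1/3 (R = 1/(-3) = -1/3 ≈ -0.33333)
a(L) = 15 (a(L) = ((6 - 5)*(-1/3))*(-45) = (1*(-1/3))*(-45) = -1/3*(-45) = 15)
(a(q) + 11)*(-2) = (15 + 11)*(-2) = 26*(-2) = -52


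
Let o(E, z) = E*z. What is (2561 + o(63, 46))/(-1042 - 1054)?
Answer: -5459/2096 ≈ -2.6045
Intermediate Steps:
(2561 + o(63, 46))/(-1042 - 1054) = (2561 + 63*46)/(-1042 - 1054) = (2561 + 2898)/(-2096) = 5459*(-1/2096) = -5459/2096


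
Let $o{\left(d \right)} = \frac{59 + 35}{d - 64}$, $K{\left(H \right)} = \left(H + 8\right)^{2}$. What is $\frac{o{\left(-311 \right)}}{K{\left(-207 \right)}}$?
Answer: $- \frac{94}{14850375} \approx -6.3298 \cdot 10^{-6}$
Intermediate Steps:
$K{\left(H \right)} = \left(8 + H\right)^{2}$
$o{\left(d \right)} = \frac{94}{-64 + d}$
$\frac{o{\left(-311 \right)}}{K{\left(-207 \right)}} = \frac{94 \frac{1}{-64 - 311}}{\left(8 - 207\right)^{2}} = \frac{94 \frac{1}{-375}}{\left(-199\right)^{2}} = \frac{94 \left(- \frac{1}{375}\right)}{39601} = \left(- \frac{94}{375}\right) \frac{1}{39601} = - \frac{94}{14850375}$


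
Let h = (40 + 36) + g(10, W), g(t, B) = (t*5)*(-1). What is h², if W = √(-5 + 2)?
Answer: 676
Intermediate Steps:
W = I*√3 (W = √(-3) = I*√3 ≈ 1.732*I)
g(t, B) = -5*t (g(t, B) = (5*t)*(-1) = -5*t)
h = 26 (h = (40 + 36) - 5*10 = 76 - 50 = 26)
h² = 26² = 676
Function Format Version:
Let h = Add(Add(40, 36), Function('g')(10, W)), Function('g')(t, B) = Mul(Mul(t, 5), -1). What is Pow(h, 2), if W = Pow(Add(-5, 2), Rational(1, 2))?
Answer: 676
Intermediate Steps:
W = Mul(I, Pow(3, Rational(1, 2))) (W = Pow(-3, Rational(1, 2)) = Mul(I, Pow(3, Rational(1, 2))) ≈ Mul(1.7320, I))
Function('g')(t, B) = Mul(-5, t) (Function('g')(t, B) = Mul(Mul(5, t), -1) = Mul(-5, t))
h = 26 (h = Add(Add(40, 36), Mul(-5, 10)) = Add(76, -50) = 26)
Pow(h, 2) = Pow(26, 2) = 676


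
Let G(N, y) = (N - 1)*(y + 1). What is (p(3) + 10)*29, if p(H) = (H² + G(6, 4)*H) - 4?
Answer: 2610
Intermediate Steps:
G(N, y) = (1 + y)*(-1 + N) (G(N, y) = (-1 + N)*(1 + y) = (1 + y)*(-1 + N))
p(H) = -4 + H² + 25*H (p(H) = (H² + (-1 + 6 - 1*4 + 6*4)*H) - 4 = (H² + (-1 + 6 - 4 + 24)*H) - 4 = (H² + 25*H) - 4 = -4 + H² + 25*H)
(p(3) + 10)*29 = ((-4 + 3² + 25*3) + 10)*29 = ((-4 + 9 + 75) + 10)*29 = (80 + 10)*29 = 90*29 = 2610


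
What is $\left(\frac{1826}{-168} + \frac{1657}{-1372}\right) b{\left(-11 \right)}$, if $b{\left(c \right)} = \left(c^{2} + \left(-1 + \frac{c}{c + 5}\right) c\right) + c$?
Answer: $- \frac{7518335}{6174} \approx -1217.7$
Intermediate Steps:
$b{\left(c \right)} = c + c^{2} + c \left(-1 + \frac{c}{5 + c}\right)$ ($b{\left(c \right)} = \left(c^{2} + \left(-1 + \frac{c}{5 + c}\right) c\right) + c = \left(c^{2} + c \left(-1 + \frac{c}{5 + c}\right)\right) + c = c + c^{2} + c \left(-1 + \frac{c}{5 + c}\right)$)
$\left(\frac{1826}{-168} + \frac{1657}{-1372}\right) b{\left(-11 \right)} = \left(\frac{1826}{-168} + \frac{1657}{-1372}\right) \frac{\left(-11\right)^{2} \left(6 - 11\right)}{5 - 11} = \left(1826 \left(- \frac{1}{168}\right) + 1657 \left(- \frac{1}{1372}\right)\right) 121 \frac{1}{-6} \left(-5\right) = \left(- \frac{913}{84} - \frac{1657}{1372}\right) 121 \left(- \frac{1}{6}\right) \left(-5\right) = \left(- \frac{12427}{1029}\right) \frac{605}{6} = - \frac{7518335}{6174}$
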